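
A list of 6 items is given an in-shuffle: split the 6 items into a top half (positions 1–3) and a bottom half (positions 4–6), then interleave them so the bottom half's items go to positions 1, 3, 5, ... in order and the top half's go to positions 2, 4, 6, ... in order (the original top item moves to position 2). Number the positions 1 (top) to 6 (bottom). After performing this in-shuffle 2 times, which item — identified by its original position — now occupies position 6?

Work backwards from position 6, undoing one in-shuffle at a time:
6 ← 3 ← 5
So the item now at position 6 started at position 5.

5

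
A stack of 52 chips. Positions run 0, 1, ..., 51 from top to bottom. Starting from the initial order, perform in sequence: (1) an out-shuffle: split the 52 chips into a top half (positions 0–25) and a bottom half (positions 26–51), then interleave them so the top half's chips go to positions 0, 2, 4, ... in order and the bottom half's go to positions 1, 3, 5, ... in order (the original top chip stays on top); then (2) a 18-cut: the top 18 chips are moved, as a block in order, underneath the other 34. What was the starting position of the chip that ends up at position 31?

Undo the operations in reverse order, starting from position 31:
  undo op 2 (cut 18): 31 ← 49
  undo op 1 (out-shuffle, from bottom half): 49 ← 50
So the chip at position 31 came from original position 50.

50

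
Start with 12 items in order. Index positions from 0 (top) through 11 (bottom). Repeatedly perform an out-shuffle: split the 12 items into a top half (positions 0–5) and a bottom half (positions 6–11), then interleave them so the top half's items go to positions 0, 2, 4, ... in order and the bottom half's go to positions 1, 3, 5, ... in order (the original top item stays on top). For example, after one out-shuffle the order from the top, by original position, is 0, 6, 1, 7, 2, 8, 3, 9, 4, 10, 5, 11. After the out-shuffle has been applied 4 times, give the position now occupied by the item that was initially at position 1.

Track the item's position through each out-shuffle:
1 → 2 → 4 → 8 → 5

5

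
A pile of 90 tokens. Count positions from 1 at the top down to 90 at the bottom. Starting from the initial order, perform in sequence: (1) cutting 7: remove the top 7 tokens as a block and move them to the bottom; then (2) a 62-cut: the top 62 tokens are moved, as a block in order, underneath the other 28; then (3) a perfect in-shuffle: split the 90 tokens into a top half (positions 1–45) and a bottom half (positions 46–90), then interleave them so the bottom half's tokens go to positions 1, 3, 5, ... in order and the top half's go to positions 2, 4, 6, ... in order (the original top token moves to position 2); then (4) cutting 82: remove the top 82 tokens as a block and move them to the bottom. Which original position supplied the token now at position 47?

44

Undo the operations in reverse order, starting from position 47:
  undo op 4 (cut 82): 47 ← 39
  undo op 3 (in-shuffle, from bottom half): 39 ← 65
  undo op 2 (cut 62): 65 ← 37
  undo op 1 (cut 7): 37 ← 44
So the token at position 47 came from original position 44.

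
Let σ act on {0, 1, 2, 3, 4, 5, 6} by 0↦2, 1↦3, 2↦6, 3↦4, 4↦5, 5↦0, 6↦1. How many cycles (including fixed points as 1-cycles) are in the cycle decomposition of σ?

Cycle decomposition: (0 2 6 1 3 4 5).
1 cycle.

1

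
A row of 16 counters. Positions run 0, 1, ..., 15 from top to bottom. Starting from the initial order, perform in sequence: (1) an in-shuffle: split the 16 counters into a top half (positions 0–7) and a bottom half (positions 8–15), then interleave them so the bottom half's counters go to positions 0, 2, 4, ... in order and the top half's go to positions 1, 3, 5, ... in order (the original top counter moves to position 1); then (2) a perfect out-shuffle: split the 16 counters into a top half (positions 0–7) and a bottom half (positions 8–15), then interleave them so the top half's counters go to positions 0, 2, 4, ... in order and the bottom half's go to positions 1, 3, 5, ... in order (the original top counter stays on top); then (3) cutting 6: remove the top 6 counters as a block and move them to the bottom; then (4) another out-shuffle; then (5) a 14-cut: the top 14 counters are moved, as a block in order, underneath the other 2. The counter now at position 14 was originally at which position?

Undo the operations in reverse order, starting from position 14:
  undo op 5 (cut 14): 14 ← 12
  undo op 4 (out-shuffle, from top half): 12 ← 6
  undo op 3 (cut 6): 6 ← 12
  undo op 2 (out-shuffle, from top half): 12 ← 6
  undo op 1 (in-shuffle, from bottom half): 6 ← 11
So the counter at position 14 came from original position 11.

11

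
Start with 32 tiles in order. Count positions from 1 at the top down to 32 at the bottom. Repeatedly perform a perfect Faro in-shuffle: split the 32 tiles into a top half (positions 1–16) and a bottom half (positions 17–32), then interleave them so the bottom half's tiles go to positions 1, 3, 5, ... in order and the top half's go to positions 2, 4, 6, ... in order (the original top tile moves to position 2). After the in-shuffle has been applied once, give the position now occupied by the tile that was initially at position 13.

Track the tile's position through each in-shuffle:
13 → 26

26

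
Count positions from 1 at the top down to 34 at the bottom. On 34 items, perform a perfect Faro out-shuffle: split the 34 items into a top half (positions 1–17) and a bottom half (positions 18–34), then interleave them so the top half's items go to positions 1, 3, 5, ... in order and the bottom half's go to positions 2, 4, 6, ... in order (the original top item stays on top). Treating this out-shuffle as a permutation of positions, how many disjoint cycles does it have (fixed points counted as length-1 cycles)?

6

Trace each unvisited position around until it returns:
(1) (2 3 5 9 17 33 32 30 26 18) (4 7 13 25 16 31 28 22 10 19) (6 11 21 8 15 29 24 14 27 20) (12 23) (34)
6 cycles in total.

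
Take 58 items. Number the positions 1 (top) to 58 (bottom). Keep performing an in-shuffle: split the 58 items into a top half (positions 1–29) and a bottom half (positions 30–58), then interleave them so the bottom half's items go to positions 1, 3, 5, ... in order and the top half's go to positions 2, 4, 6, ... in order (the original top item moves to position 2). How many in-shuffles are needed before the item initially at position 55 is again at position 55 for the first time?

58

Follow position 55 under repeated in-shuffles:
55 → 51 → 43 → 27 → 54 → 49 → 39 → 19 → ... → 55 (length 58)
It first returns after 58 in-shuffles.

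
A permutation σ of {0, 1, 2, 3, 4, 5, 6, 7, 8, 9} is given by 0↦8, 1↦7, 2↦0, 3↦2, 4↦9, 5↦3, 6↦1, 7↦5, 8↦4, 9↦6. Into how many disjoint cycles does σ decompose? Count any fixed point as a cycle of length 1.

Cycle decomposition: (0 8 4 9 6 1 7 5 3 2).
1 cycle.

1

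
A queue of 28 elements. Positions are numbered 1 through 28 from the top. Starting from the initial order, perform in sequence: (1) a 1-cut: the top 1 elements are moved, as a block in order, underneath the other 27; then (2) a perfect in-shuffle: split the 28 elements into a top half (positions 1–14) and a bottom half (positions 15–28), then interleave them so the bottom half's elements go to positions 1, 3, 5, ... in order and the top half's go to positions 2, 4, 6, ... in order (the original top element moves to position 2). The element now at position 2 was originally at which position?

Undo the operations in reverse order, starting from position 2:
  undo op 2 (in-shuffle, from top half): 2 ← 1
  undo op 1 (cut 1): 1 ← 2
So the element at position 2 came from original position 2.

2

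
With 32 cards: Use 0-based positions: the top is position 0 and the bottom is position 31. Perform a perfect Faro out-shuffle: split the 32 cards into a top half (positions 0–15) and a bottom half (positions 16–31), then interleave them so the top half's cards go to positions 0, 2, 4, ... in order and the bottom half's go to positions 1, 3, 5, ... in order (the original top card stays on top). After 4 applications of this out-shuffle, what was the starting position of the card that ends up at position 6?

12

Work backwards from position 6, undoing one out-shuffle at a time:
6 ← 3 ← 17 ← 24 ← 12
So the card now at position 6 started at position 12.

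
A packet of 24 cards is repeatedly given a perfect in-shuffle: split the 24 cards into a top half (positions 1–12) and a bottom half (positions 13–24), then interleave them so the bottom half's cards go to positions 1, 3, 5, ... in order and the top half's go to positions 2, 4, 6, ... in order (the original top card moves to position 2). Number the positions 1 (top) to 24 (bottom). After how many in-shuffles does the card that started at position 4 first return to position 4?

20

Follow position 4 under repeated in-shuffles:
4 → 8 → 16 → 7 → 14 → 3 → 6 → 12 → 24 → 23 → 21 → 17 → 9 → 18 → 11 → 22 → 19 → 13 → 1 → 2 → 4
It first returns after 20 in-shuffles.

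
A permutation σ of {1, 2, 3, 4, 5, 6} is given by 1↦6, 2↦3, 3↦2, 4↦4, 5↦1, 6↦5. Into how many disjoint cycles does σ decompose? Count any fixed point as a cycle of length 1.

Cycle decomposition: (1 6 5) (2 3) (4).
3 cycles.

3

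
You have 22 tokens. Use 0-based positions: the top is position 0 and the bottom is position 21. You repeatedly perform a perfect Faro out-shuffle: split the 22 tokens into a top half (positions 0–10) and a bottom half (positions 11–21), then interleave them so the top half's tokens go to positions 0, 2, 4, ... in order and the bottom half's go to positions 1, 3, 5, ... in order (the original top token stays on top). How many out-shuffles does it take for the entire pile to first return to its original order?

The out-shuffle permutes the 22 positions with cycle lengths [1, 1, 2, 3, 3, 6, 6].
Every token is home exactly when every cycle has completed a whole number of laps, i.e. after lcm(1, 2, 3, 6) = 6 out-shuffles.

6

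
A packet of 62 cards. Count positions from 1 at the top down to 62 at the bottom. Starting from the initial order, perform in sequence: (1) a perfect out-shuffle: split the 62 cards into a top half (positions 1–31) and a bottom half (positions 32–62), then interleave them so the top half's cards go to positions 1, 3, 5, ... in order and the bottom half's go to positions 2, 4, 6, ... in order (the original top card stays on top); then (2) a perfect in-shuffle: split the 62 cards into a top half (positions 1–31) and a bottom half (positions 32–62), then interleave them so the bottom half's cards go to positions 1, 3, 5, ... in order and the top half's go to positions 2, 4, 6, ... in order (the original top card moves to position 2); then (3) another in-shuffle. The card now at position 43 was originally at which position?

Undo the operations in reverse order, starting from position 43:
  undo op 3 (in-shuffle, from bottom half): 43 ← 53
  undo op 2 (in-shuffle, from bottom half): 53 ← 58
  undo op 1 (out-shuffle, from bottom half): 58 ← 60
So the card at position 43 came from original position 60.

60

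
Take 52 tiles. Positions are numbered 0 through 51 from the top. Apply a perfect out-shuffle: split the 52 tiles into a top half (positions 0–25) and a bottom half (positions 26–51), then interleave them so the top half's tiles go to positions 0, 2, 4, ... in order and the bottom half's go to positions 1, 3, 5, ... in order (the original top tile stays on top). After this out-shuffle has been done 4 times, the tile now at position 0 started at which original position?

Work backwards from position 0, undoing one out-shuffle at a time:
0 ← 0 ← 0 ← 0 ← 0
So the tile now at position 0 started at position 0.

0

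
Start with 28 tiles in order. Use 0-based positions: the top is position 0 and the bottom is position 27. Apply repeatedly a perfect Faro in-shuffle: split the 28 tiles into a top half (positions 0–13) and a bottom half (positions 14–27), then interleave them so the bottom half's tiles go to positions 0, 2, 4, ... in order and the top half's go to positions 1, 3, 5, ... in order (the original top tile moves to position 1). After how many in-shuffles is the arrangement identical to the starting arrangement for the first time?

The in-shuffle permutes the 28 positions with cycle lengths [28].
Every tile is home exactly when every cycle has completed a whole number of laps, i.e. after lcm(28) = 28 in-shuffles.

28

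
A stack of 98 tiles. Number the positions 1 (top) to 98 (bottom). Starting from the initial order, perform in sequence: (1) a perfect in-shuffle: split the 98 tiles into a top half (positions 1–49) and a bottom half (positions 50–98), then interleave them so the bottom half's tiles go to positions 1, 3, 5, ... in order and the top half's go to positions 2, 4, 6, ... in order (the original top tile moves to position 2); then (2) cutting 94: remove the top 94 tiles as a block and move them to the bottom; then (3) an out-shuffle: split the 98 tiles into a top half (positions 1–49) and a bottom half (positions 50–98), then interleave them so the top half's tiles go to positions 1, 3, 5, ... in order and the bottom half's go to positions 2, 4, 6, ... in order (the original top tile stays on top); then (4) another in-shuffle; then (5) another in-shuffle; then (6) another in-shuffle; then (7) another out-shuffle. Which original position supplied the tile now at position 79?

Undo the operations in reverse order, starting from position 79:
  undo op 7 (out-shuffle, from top half): 79 ← 40
  undo op 6 (in-shuffle, from top half): 40 ← 20
  undo op 5 (in-shuffle, from top half): 20 ← 10
  undo op 4 (in-shuffle, from top half): 10 ← 5
  undo op 3 (out-shuffle, from top half): 5 ← 3
  undo op 2 (cut 94): 3 ← 97
  undo op 1 (in-shuffle, from bottom half): 97 ← 98
So the tile at position 79 came from original position 98.

98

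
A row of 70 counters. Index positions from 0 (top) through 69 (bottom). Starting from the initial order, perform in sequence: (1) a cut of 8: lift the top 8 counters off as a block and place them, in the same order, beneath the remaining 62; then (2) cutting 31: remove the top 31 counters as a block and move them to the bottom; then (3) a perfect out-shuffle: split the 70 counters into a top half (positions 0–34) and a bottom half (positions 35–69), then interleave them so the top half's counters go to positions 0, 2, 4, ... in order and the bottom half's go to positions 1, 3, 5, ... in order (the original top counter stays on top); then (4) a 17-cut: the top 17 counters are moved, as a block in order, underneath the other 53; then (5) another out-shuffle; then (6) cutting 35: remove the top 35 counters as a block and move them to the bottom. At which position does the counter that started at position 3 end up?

Track the counter from position 3 forward through each operation:
  after op 1 (cut 8): 3 → 65
  after op 2 (cut 31): 65 → 34
  after op 3 (out-shuffle): 34 → 68
  after op 4 (cut 17): 68 → 51
  after op 5 (out-shuffle): 51 → 33
  after op 6 (cut 35): 33 → 68

68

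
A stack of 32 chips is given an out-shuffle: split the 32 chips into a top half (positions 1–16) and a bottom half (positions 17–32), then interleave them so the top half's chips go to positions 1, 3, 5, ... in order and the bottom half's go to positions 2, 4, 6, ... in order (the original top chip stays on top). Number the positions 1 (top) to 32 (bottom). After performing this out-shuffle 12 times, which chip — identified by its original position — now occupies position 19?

Work backwards from position 19, undoing one out-shuffle at a time:
19 ← 10 ← 21 ← 11 ← 6 ← 19 ← 10 ← 21 ← 11 ← 6 ← 19 ← 10 ← 21
So the chip now at position 19 started at position 21.

21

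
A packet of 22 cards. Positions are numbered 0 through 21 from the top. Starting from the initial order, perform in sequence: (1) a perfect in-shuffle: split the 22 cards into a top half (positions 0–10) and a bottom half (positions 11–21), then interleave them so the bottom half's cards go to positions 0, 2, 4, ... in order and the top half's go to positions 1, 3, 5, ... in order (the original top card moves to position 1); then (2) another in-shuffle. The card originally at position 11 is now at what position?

1

Track the card from position 11 forward through each operation:
  after op 1 (in-shuffle): 11 → 0
  after op 2 (in-shuffle): 0 → 1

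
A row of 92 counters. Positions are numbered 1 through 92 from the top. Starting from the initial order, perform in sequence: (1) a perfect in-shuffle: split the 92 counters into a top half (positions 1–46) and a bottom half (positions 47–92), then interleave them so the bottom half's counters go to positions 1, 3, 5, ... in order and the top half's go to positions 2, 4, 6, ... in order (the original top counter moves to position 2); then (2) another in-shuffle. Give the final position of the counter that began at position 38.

Track the counter from position 38 forward through each operation:
  after op 1 (in-shuffle): 38 → 76
  after op 2 (in-shuffle): 76 → 59

59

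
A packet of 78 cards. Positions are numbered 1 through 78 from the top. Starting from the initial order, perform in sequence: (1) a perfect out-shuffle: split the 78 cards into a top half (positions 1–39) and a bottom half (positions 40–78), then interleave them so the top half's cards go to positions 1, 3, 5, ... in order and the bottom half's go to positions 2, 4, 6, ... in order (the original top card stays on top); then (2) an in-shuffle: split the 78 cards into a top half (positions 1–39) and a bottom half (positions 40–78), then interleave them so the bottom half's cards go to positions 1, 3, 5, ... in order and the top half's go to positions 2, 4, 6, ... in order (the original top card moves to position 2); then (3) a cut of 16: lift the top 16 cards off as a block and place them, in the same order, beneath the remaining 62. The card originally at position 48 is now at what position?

20

Track the card from position 48 forward through each operation:
  after op 1 (out-shuffle): 48 → 18
  after op 2 (in-shuffle): 18 → 36
  after op 3 (cut 16): 36 → 20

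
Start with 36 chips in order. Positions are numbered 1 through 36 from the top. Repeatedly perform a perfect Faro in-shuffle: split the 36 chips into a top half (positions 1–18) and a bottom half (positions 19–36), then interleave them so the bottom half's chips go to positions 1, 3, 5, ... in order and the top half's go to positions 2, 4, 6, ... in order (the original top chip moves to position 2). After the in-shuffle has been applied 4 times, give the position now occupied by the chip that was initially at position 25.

Track the chip's position through each in-shuffle:
25 → 13 → 26 → 15 → 30

30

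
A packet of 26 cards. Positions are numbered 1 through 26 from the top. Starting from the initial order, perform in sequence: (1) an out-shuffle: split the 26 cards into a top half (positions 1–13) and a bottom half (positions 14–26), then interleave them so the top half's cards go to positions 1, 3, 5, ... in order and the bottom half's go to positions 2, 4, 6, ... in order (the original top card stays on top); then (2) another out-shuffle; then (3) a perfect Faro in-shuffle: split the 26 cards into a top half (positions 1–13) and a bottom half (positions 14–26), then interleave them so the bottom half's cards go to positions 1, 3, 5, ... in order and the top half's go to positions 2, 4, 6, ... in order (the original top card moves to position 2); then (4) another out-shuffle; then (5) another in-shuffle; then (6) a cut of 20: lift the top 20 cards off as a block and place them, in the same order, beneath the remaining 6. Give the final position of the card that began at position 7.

Track the card from position 7 forward through each operation:
  after op 1 (out-shuffle): 7 → 13
  after op 2 (out-shuffle): 13 → 25
  after op 3 (in-shuffle): 25 → 23
  after op 4 (out-shuffle): 23 → 20
  after op 5 (in-shuffle): 20 → 13
  after op 6 (cut 20): 13 → 19

19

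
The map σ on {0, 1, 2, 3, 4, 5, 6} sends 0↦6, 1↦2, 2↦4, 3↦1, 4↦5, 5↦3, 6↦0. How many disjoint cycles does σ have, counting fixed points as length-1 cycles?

Cycle decomposition: (0 6) (1 2 4 5 3).
2 cycles.

2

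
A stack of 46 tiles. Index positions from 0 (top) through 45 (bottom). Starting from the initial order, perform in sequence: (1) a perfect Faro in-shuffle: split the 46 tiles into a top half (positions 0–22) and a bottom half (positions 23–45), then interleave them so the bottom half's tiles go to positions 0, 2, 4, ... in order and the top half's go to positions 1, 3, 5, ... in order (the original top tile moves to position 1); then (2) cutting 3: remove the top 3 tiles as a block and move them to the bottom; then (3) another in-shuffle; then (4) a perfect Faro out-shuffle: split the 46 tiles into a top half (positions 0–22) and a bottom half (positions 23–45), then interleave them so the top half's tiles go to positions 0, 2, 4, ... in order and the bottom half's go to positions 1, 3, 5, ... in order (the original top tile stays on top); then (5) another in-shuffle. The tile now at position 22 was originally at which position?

5

Undo the operations in reverse order, starting from position 22:
  undo op 5 (in-shuffle, from bottom half): 22 ← 34
  undo op 4 (out-shuffle, from top half): 34 ← 17
  undo op 3 (in-shuffle, from top half): 17 ← 8
  undo op 2 (cut 3): 8 ← 11
  undo op 1 (in-shuffle, from top half): 11 ← 5
So the tile at position 22 came from original position 5.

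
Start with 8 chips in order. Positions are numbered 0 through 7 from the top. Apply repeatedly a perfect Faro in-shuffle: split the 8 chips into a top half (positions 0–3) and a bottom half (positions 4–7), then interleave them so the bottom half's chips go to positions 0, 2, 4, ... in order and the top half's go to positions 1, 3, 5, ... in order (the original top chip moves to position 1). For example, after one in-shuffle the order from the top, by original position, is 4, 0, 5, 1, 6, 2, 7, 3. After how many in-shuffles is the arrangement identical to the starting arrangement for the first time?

The in-shuffle permutes the 8 positions with cycle lengths [2, 6].
Every chip is home exactly when every cycle has completed a whole number of laps, i.e. after lcm(2, 6) = 6 in-shuffles.

6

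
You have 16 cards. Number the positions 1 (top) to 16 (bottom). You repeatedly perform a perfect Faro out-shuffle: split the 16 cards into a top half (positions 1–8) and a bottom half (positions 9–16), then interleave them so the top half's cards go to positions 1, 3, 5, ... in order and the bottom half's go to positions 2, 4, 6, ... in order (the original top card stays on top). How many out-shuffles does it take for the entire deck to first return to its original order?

The out-shuffle permutes the 16 positions with cycle lengths [1, 1, 2, 4, 4, 4].
Every card is home exactly when every cycle has completed a whole number of laps, i.e. after lcm(1, 2, 4) = 4 out-shuffles.

4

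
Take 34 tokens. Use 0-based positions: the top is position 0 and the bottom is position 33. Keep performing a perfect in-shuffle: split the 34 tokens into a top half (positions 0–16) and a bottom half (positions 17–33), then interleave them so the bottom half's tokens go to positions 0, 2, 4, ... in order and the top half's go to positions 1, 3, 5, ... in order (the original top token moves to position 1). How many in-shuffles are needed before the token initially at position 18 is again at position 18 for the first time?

Follow position 18 under repeated in-shuffles:
18 → 2 → 5 → 11 → 23 → 12 → 25 → 16 → 33 → 32 → 30 → 26 → 18
It first returns after 12 in-shuffles.

12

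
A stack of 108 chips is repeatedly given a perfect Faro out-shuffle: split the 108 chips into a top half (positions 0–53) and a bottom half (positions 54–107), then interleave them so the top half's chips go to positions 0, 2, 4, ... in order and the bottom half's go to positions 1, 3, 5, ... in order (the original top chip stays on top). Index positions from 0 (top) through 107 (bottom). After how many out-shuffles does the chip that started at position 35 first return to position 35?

106

Follow position 35 under repeated out-shuffles:
35 → 70 → 33 → 66 → 25 → 50 → 100 → 93 → ... → 35 (length 106)
It first returns after 106 out-shuffles.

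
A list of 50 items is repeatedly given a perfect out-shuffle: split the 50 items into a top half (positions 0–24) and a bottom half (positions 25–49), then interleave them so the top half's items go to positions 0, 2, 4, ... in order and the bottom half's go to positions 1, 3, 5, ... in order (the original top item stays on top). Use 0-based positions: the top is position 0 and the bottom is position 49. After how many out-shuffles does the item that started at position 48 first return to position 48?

Follow position 48 under repeated out-shuffles:
48 → 47 → 45 → 41 → 33 → 17 → 34 → 19 → ... → 48 (length 21)
It first returns after 21 out-shuffles.

21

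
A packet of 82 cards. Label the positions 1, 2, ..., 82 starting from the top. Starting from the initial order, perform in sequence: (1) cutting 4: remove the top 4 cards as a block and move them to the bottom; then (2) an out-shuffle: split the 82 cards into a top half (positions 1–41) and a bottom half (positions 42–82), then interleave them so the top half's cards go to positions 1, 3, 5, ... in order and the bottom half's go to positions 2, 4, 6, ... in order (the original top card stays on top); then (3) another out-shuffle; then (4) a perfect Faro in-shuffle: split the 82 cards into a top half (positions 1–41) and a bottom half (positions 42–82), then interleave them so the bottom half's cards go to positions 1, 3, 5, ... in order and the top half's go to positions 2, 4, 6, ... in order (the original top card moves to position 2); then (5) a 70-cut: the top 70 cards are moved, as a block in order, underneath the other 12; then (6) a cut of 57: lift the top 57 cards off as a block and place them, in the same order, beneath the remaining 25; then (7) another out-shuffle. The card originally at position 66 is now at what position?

81

Track the card from position 66 forward through each operation:
  after op 1 (cut 4): 66 → 62
  after op 2 (out-shuffle): 62 → 42
  after op 3 (out-shuffle): 42 → 2
  after op 4 (in-shuffle): 2 → 4
  after op 5 (cut 70): 4 → 16
  after op 6 (cut 57): 16 → 41
  after op 7 (out-shuffle): 41 → 81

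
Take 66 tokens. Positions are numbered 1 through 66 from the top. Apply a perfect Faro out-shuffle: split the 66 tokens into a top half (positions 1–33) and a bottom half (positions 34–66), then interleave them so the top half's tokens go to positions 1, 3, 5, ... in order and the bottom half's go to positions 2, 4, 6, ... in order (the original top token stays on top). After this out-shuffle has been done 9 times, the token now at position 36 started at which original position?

Work backwards from position 36, undoing one out-shuffle at a time:
36 ← 51 ← 26 ← 46 ← 56 ← 61 ← 31 ← 16 ← 41 ← 21
So the token now at position 36 started at position 21.

21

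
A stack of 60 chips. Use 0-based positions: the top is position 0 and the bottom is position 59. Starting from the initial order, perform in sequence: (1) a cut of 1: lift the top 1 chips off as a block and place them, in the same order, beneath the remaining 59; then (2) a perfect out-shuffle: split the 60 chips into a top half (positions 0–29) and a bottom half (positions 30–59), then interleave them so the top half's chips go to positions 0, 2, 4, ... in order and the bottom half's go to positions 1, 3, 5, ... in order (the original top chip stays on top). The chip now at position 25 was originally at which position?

43

Undo the operations in reverse order, starting from position 25:
  undo op 2 (out-shuffle, from bottom half): 25 ← 42
  undo op 1 (cut 1): 42 ← 43
So the chip at position 25 came from original position 43.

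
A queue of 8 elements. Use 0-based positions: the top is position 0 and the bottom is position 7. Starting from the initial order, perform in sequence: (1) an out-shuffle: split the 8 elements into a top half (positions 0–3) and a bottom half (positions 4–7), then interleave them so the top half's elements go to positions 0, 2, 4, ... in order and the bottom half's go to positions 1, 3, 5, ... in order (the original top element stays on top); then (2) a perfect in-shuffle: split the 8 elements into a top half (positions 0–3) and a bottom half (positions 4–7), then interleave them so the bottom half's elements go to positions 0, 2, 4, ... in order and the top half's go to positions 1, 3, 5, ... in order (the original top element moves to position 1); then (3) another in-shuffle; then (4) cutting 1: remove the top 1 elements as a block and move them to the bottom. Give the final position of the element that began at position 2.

Track the element from position 2 forward through each operation:
  after op 1 (out-shuffle): 2 → 4
  after op 2 (in-shuffle): 4 → 0
  after op 3 (in-shuffle): 0 → 1
  after op 4 (cut 1): 1 → 0

0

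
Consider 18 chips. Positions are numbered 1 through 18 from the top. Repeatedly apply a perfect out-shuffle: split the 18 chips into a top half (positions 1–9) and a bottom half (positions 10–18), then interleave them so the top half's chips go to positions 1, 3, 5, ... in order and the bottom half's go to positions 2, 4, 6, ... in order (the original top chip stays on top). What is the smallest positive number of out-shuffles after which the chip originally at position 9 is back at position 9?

Follow position 9 under repeated out-shuffles:
9 → 17 → 16 → 14 → 10 → 2 → 3 → 5 → 9
It first returns after 8 out-shuffles.

8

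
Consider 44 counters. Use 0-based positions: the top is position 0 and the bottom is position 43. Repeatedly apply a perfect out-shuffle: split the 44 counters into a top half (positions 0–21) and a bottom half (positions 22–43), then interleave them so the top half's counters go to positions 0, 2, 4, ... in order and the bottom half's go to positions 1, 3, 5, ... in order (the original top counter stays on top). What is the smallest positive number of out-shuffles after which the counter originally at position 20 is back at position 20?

14

Follow position 20 under repeated out-shuffles:
20 → 40 → 37 → 31 → 19 → 38 → 33 → 23 → 3 → 6 → 12 → 24 → 5 → 10 → 20
It first returns after 14 out-shuffles.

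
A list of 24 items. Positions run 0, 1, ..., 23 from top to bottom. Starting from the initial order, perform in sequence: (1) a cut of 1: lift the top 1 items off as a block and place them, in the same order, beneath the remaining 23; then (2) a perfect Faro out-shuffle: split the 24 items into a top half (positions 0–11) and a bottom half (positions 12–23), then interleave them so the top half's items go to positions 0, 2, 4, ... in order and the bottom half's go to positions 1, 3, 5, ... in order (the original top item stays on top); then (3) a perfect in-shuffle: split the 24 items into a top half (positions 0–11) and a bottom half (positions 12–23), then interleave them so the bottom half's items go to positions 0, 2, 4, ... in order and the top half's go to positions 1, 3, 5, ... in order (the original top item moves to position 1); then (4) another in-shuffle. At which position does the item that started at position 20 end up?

Track the item from position 20 forward through each operation:
  after op 1 (cut 1): 20 → 19
  after op 2 (out-shuffle): 19 → 15
  after op 3 (in-shuffle): 15 → 6
  after op 4 (in-shuffle): 6 → 13

13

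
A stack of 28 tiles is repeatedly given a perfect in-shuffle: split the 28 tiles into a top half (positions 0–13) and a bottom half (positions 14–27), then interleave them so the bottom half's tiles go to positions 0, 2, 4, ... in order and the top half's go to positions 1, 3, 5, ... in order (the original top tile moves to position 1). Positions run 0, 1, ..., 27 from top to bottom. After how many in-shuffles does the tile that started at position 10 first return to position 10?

28

Follow position 10 under repeated in-shuffles:
10 → 21 → 14 → 0 → 1 → 3 → 7 → 15 → ... → 10 (length 28)
It first returns after 28 in-shuffles.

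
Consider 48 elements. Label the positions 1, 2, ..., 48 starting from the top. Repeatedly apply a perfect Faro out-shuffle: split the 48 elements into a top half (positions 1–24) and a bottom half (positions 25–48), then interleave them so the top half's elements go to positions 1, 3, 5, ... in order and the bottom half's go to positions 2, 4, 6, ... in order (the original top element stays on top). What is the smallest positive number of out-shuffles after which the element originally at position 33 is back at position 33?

Follow position 33 under repeated out-shuffles:
33 → 18 → 35 → 22 → 43 → 38 → 28 → 8 → ... → 33 (length 23)
It first returns after 23 out-shuffles.

23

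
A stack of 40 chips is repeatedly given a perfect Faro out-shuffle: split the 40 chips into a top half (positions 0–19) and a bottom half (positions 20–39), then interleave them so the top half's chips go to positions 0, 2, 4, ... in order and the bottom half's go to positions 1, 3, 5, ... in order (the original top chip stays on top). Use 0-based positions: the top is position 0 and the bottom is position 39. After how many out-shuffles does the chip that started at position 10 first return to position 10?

12

Follow position 10 under repeated out-shuffles:
10 → 20 → 1 → 2 → 4 → 8 → 16 → 32 → 25 → 11 → 22 → 5 → 10
It first returns after 12 out-shuffles.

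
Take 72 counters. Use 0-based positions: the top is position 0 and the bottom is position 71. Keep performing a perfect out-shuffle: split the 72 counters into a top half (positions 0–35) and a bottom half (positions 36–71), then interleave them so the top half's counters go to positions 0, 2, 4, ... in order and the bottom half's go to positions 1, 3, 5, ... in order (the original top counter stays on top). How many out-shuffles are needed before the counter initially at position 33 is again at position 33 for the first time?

Follow position 33 under repeated out-shuffles:
33 → 66 → 61 → 51 → 31 → 62 → 53 → 35 → ... → 33 (length 35)
It first returns after 35 out-shuffles.

35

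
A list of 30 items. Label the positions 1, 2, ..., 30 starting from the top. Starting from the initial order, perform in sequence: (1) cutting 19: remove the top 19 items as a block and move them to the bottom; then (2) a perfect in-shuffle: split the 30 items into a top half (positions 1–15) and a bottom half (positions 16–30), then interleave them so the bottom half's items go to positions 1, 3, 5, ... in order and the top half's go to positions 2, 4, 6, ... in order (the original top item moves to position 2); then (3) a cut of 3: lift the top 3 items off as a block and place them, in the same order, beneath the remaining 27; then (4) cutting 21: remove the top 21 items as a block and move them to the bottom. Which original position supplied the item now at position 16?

24

Undo the operations in reverse order, starting from position 16:
  undo op 4 (cut 21): 16 ← 7
  undo op 3 (cut 3): 7 ← 10
  undo op 2 (in-shuffle, from top half): 10 ← 5
  undo op 1 (cut 19): 5 ← 24
So the item at position 16 came from original position 24.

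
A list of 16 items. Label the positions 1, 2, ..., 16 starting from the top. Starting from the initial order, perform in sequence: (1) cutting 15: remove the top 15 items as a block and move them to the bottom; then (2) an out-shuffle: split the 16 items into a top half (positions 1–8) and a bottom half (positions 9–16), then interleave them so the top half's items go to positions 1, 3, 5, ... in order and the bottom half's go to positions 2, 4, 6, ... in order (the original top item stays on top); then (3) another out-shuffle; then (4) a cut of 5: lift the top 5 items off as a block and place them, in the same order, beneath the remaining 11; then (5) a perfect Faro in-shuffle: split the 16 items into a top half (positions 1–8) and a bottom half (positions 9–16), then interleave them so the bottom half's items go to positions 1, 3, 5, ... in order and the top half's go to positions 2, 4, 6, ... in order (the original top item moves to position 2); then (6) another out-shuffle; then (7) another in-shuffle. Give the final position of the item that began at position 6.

Track the item from position 6 forward through each operation:
  after op 1 (cut 15): 6 → 7
  after op 2 (out-shuffle): 7 → 13
  after op 3 (out-shuffle): 13 → 10
  after op 4 (cut 5): 10 → 5
  after op 5 (in-shuffle): 5 → 10
  after op 6 (out-shuffle): 10 → 4
  after op 7 (in-shuffle): 4 → 8

8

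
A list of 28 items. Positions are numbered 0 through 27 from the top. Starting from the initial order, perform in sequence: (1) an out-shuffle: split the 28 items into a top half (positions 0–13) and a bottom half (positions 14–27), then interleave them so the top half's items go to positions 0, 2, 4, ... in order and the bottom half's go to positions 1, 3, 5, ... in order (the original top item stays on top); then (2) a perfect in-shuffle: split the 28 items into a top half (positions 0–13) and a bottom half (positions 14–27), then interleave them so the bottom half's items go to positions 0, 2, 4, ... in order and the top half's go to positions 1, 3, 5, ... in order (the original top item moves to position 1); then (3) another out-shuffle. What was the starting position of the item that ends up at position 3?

Undo the operations in reverse order, starting from position 3:
  undo op 3 (out-shuffle, from bottom half): 3 ← 15
  undo op 2 (in-shuffle, from top half): 15 ← 7
  undo op 1 (out-shuffle, from bottom half): 7 ← 17
So the item at position 3 came from original position 17.

17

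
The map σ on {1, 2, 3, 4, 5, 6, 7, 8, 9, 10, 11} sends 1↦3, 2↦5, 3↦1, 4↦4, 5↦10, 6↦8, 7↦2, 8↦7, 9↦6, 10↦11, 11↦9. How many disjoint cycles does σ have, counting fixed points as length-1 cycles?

Cycle decomposition: (1 3) (2 5 10 11 9 6 8 7) (4).
3 cycles.

3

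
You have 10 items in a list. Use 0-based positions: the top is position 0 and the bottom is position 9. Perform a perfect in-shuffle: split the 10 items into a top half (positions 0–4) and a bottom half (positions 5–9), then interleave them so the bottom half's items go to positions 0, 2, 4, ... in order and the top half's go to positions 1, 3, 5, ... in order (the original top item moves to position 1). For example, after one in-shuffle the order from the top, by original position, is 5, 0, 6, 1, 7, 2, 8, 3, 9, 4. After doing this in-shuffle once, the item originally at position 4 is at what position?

9

Track the item's position through each in-shuffle:
4 → 9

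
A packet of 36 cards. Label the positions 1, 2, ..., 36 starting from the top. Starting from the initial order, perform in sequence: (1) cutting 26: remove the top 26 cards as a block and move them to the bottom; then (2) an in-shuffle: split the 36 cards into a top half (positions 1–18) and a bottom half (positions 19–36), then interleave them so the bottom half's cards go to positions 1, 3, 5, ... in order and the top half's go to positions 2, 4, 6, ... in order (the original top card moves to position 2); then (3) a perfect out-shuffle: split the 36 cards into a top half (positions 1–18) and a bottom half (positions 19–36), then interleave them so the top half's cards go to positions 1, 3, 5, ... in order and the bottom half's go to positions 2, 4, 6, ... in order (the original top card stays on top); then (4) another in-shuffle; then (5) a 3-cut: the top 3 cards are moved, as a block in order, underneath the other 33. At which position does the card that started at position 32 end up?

6

Track the card from position 32 forward through each operation:
  after op 1 (cut 26): 32 → 6
  after op 2 (in-shuffle): 6 → 12
  after op 3 (out-shuffle): 12 → 23
  after op 4 (in-shuffle): 23 → 9
  after op 5 (cut 3): 9 → 6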